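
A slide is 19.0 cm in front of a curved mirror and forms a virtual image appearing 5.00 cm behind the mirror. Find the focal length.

f = -6.79 cm (convex)

Virtual image ⇒ d_i = −5.00 cm.
1/f = 1/d_o + 1/d_i = 1/(19.0) + 1/(-5.00) = -0.1474, so f = -6.79 cm.
Since f is negative, the curved mirror is convex.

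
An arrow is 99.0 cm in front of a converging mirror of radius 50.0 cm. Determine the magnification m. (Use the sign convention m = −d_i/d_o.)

m = -0.338

f = R/2 = 50.0/2 = 25.00 cm.
1/d_i = 1/f − 1/d_o = 1/(25.00) − 1/(99.0) = 0.02990, so d_i = 33.45 cm.
m = −d_i/d_o = −(33.45)/(99.0) = -0.338.
The image is real, inverted and reduced, in front of the mirror.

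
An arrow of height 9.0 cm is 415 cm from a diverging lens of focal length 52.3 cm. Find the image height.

1.01 cm

For a diverging lens, f = -52.3 cm.
1/d_i = 1/f − 1/d_o = 1/(-52.30) − 1/(415) = -0.02153, so d_i = -46.45 cm.
m = −d_i/d_o = +0.1119.
|h_i| = |m|·h_o = 0.1119 × 9.0 = 1.01 cm. The image is virtual, upright and reduced, on the same side as the object.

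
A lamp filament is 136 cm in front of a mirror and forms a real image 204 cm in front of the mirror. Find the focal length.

f = 81.6 cm (concave)

Real image ⇒ d_i = +204 cm.
1/f = 1/d_o + 1/d_i = 1/(136) + 1/(204) = 0.01225, so f = 81.6 cm.
Since f is positive, the mirror is concave.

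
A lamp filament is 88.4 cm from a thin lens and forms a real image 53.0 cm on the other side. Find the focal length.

f = 33.1 cm (converging)

Real image ⇒ d_i = +53.0 cm.
1/f = 1/d_o + 1/d_i = 1/(88.4) + 1/(53.0) = 0.03018, so f = 33.1 cm.
Since f is positive, the thin lens is converging.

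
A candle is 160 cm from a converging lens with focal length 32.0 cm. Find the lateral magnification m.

1/d_i = 1/f − 1/d_o = 1/(32.00) − 1/(160) = 0.02500, so d_i = 40.00 cm.
m = −d_i/d_o = −(40.00)/(160) = -0.250.
The image is real, inverted and reduced, on the far side of the lens.

m = -0.250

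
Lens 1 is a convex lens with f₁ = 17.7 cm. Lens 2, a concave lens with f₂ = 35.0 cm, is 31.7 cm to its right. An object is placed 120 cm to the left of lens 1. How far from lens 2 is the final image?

8.33 cm

Lens 1: 1/d_i1 = 1/f₁ − 1/d_o1 = 1/(17.7) − 1/(120) = 0.04816, so d_i1 = 20.76 cm.
The intermediate image is 20.76 cm to the right of lens 1, which is 31.7 − (20.76) = 10.94 cm to the left of lens 2, so d_o2 = +10.94 cm.
Lens 2 is diverging, so f₂ = −35.0 cm.
Lens 2: 1/d_i2 = 1/f₂ − 1/d_o2 = 1/(-35.0) − 1/(10.94) = -0.1200, so d_i2 = -8.33 cm.
The final image is virtual, 8.33 cm to the left of lens 2 (overall magnification ≈ -0.13).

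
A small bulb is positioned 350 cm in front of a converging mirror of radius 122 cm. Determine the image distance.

f = R/2 = 122/2 = 61.00 cm.
Mirror equation: 1/q = 1/f − 1/p = 1/(61.00) − 1/(350) = 0.01639 − 0.002857 = 0.01354, so q = 73.9 cm.
The image is real, inverted and reduced, in front of the mirror.

73.9 cm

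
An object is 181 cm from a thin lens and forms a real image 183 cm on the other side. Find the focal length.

f = 91.0 cm (converging)

Real image ⇒ d_i = +183 cm.
1/f = 1/d_o + 1/d_i = 1/(181) + 1/(183) = 0.01099, so f = 91.0 cm.
Since f is positive, the thin lens is converging.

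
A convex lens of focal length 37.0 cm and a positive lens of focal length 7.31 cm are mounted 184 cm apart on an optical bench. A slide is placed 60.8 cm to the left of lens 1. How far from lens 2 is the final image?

Lens 1: 1/d_i1 = 1/f₁ − 1/d_o1 = 1/(37.0) − 1/(60.8) = 0.01058, so d_i1 = 94.52 cm.
The intermediate image is 94.52 cm to the right of lens 1, which is 184 − (94.52) = 89.48 cm to the left of lens 2, so d_o2 = +89.48 cm.
Lens 2: 1/d_i2 = 1/f₂ − 1/d_o2 = 1/(7.31) − 1/(89.48) = 0.1256, so d_i2 = 7.96 cm.
The final image is real, 7.96 cm to the right of lens 2 (overall magnification ≈ 0.14).

7.96 cm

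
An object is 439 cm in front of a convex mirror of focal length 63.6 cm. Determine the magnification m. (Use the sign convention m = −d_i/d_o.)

m = +0.127

For a convex mirror, f = -63.6 cm.
1/d_i = 1/f − 1/d_o = 1/(-63.60) − 1/(439) = -0.01800, so d_i = -55.55 cm.
m = −d_i/d_o = −(-55.55)/(439) = +0.127.
The image is virtual, upright and reduced, behind the mirror.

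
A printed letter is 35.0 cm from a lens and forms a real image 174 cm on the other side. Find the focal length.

Real image ⇒ d_i = +174 cm.
1/f = 1/d_o + 1/d_i = 1/(35.0) + 1/(174) = 0.03432, so f = 29.1 cm.
Since f is positive, the lens is converging.

f = 29.1 cm (converging)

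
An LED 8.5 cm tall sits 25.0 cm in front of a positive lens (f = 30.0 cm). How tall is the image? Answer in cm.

51.0 cm

1/d_i = 1/f − 1/d_o = 1/(30.00) − 1/(25.0) = -0.006667, so d_i = -150.0 cm.
m = −d_i/d_o = +6.000.
|h_i| = |m|·h_o = 6.000 × 8.5 = 51.0 cm. The image is virtual, upright and enlarged, on the same side as the object.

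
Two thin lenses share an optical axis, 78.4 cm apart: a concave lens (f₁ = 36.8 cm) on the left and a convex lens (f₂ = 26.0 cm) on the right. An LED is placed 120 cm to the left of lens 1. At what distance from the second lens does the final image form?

34.4 cm

Lens 1 is diverging, so f₁ = −36.8 cm.
Lens 1: 1/d_i1 = 1/f₁ − 1/d_o1 = 1/(-36.8) − 1/(120) = -0.03551, so d_i1 = -28.16 cm.
The intermediate image is 28.16 cm to the left of lens 1 (virtual), which is 78.4 − (-28.16) = 106.6 cm to the left of lens 2, so d_o2 = +106.6 cm.
Lens 2: 1/d_i2 = 1/f₂ − 1/d_o2 = 1/(26.0) − 1/(106.6) = 0.02908, so d_i2 = 34.4 cm.
The final image is real, 34.4 cm to the right of lens 2 (overall magnification ≈ -0.076).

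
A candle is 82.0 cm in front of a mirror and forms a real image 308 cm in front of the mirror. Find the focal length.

Real image ⇒ d_i = +308 cm.
1/f = 1/d_o + 1/d_i = 1/(82.0) + 1/(308) = 0.01544, so f = 64.8 cm.
Since f is positive, the mirror is concave.

f = 64.8 cm (concave)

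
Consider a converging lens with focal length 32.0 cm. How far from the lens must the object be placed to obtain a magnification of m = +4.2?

m = −d_i/d_o ⇒ d_i = −m·d_o.
1/f = 1/d_o + 1/d_i = 1/d_o − 1/(m·d_o) = (1 − 1/m)/d_o, so d_o = f(1 − 1/m) = (32.00)(1 − 1/(+4.2)) = 24.4 cm.

24.4 cm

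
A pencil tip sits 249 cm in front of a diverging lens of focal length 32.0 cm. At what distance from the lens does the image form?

For a diverging lens, f = -32.0 cm.
Lens equation: 1/q = 1/f − 1/p = 1/(-32.00) − 1/(249) = -0.03125 − 0.004016 = -0.03527, so q = -28.4 cm.
The image is virtual, upright and reduced, on the same side as the object.

28.4 cm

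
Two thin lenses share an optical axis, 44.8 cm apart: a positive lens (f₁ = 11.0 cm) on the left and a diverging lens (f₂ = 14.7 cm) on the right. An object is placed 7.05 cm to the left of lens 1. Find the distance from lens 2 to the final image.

12.0 cm

Lens 1: 1/d_i1 = 1/f₁ − 1/d_o1 = 1/(11.0) − 1/(7.05) = -0.05093, so d_i1 = -19.63 cm.
The intermediate image is 19.63 cm to the left of lens 1 (virtual), which is 44.8 − (-19.63) = 64.43 cm to the left of lens 2, so d_o2 = +64.43 cm.
Lens 2 is diverging, so f₂ = −14.7 cm.
Lens 2: 1/d_i2 = 1/f₂ − 1/d_o2 = 1/(-14.7) − 1/(64.43) = -0.08355, so d_i2 = -12.0 cm.
The final image is virtual, 12.0 cm to the left of lens 2 (overall magnification ≈ 0.52).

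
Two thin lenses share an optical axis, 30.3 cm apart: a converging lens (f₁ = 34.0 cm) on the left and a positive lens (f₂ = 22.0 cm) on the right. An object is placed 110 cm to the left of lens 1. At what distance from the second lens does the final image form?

Lens 1: 1/d_i1 = 1/f₁ − 1/d_o1 = 1/(34.0) − 1/(110) = 0.02032, so d_i1 = 49.21 cm.
The intermediate image is 49.21 cm to the right of lens 1, which lies 18.91 cm to the right of lens 2 — a virtual object — so d_o2 = −18.91 cm.
Lens 2: 1/d_i2 = 1/f₂ − 1/d_o2 = 1/(22.0) − 1/(-18.91) = 0.09834, so d_i2 = 10.2 cm.
The final image is real, 10.2 cm to the right of lens 2 (overall magnification ≈ -0.24).

10.2 cm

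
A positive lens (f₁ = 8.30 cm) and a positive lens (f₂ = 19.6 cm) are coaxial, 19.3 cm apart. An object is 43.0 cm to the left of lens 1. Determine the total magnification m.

Lens 1: 1/d_i1 = 1/(8.30) − 1/(43.0) = 0.09723, so d_i1 = 10.29 cm; m₁ = −d_i1/d_o1 = -0.2393.
d_o2 = 19.3 − (10.29) = 9.010 cm.
Lens 2: 1/d_i2 = 1/(19.6) − 1/(9.010) = -0.05997, so d_i2 = -16.68 cm; m₂ = −d_i2/d_o2 = +1.851.
m = m₁·m₂ = (-0.2393)(+1.851) = -0.443.

m = -0.443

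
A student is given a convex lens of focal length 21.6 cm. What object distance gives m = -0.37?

80.0 cm

m = −d_i/d_o ⇒ d_i = −m·d_o.
1/f = 1/d_o + 1/d_i = 1/d_o − 1/(m·d_o) = (1 − 1/m)/d_o, so d_o = f(1 − 1/m) = (21.60)(1 − 1/(-0.37)) = 80.0 cm.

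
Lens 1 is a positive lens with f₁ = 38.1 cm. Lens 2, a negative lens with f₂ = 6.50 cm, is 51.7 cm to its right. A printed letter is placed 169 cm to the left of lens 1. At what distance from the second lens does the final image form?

Lens 1: 1/d_i1 = 1/f₁ − 1/d_o1 = 1/(38.1) − 1/(169) = 0.02033, so d_i1 = 49.19 cm.
The intermediate image is 49.19 cm to the right of lens 1, which is 51.7 − (49.19) = 2.510 cm to the left of lens 2, so d_o2 = +2.510 cm.
Lens 2 is diverging, so f₂ = −6.50 cm.
Lens 2: 1/d_i2 = 1/f₂ − 1/d_o2 = 1/(-6.50) − 1/(2.510) = -0.5523, so d_i2 = -1.81 cm.
The final image is virtual, 1.81 cm to the left of lens 2 (overall magnification ≈ -0.21).

1.81 cm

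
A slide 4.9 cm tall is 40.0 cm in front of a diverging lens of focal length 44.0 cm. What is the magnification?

For a diverging lens, f = -44.0 cm.
1/d_i = 1/f − 1/d_o = 1/(-44.00) − 1/(40.0) = -0.04773, so d_i = -20.95 cm.
m = −d_i/d_o = −(-20.95)/(40.0) = +0.524.
The image is virtual, upright and reduced, on the same side as the object.

m = +0.524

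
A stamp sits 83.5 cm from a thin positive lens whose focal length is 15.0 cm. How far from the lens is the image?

Thin-lens equation: 1/d_i = 1/f − 1/d_o = 1/(15.00) − 1/(83.5) = 0.06667 − 0.01198 = 0.05469, so d_i = 18.3 cm.
The image is real, inverted and reduced, on the far side of the lens.

18.3 cm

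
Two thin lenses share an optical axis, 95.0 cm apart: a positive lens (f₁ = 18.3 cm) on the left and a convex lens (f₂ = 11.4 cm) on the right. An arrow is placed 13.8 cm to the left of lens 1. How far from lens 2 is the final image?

Lens 1: 1/d_i1 = 1/f₁ − 1/d_o1 = 1/(18.3) − 1/(13.8) = -0.01782, so d_i1 = -56.12 cm.
The intermediate image is 56.12 cm to the left of lens 1 (virtual), which is 95.0 − (-56.12) = 151.1 cm to the left of lens 2, so d_o2 = +151.1 cm.
Lens 2: 1/d_i2 = 1/f₂ − 1/d_o2 = 1/(11.4) − 1/(151.1) = 0.08110, so d_i2 = 12.3 cm.
The final image is real, 12.3 cm to the right of lens 2 (overall magnification ≈ -0.33).

12.3 cm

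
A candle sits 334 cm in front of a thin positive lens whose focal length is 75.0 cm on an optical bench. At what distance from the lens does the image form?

Lens equation: 1/v = 1/f − 1/u = 1/(75.00) − 1/(334) = 0.01333 − 0.002994 = 0.01034, so v = 96.7 cm.
The image is real, inverted and reduced, on the far side of the lens.

96.7 cm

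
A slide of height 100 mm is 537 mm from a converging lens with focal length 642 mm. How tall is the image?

1/d_i = 1/f − 1/d_o = 1/(642.0) − 1/(537) = -0.0003046, so d_i = -3283 mm.
m = −d_i/d_o = +6.114.
|h_i| = |m|·h_o = 6.114 × 100 = 611 mm. The image is virtual, upright and enlarged, on the same side as the object.

611 mm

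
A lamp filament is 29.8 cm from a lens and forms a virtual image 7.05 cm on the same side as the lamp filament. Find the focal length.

Virtual image ⇒ d_i = −7.05 cm.
1/f = 1/d_o + 1/d_i = 1/(29.8) + 1/(-7.05) = -0.1083, so f = -9.23 cm.
Since f is negative, the lens is diverging.

f = -9.23 cm (diverging)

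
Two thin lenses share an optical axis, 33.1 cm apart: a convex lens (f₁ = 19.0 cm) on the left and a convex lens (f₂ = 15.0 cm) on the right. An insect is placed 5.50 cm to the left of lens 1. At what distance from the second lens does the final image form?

Lens 1: 1/d_i1 = 1/f₁ − 1/d_o1 = 1/(19.0) − 1/(5.50) = -0.1292, so d_i1 = -7.741 cm.
The intermediate image is 7.741 cm to the left of lens 1 (virtual), which is 33.1 − (-7.741) = 40.84 cm to the left of lens 2, so d_o2 = +40.84 cm.
Lens 2: 1/d_i2 = 1/f₂ − 1/d_o2 = 1/(15.0) − 1/(40.84) = 0.04218, so d_i2 = 23.7 cm.
The final image is real, 23.7 cm to the right of lens 2 (overall magnification ≈ -0.82).

23.7 cm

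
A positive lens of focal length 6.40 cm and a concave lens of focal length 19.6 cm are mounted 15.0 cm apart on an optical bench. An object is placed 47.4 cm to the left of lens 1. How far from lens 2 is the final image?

Lens 1: 1/d_i1 = 1/f₁ − 1/d_o1 = 1/(6.40) − 1/(47.4) = 0.1352, so d_i1 = 7.399 cm.
The intermediate image is 7.399 cm to the right of lens 1, which is 15.0 − (7.399) = 7.601 cm to the left of lens 2, so d_o2 = +7.601 cm.
Lens 2 is diverging, so f₂ = −19.6 cm.
Lens 2: 1/d_i2 = 1/f₂ − 1/d_o2 = 1/(-19.6) − 1/(7.601) = -0.1826, so d_i2 = -5.48 cm.
The final image is virtual, 5.48 cm to the left of lens 2 (overall magnification ≈ -0.11).

5.48 cm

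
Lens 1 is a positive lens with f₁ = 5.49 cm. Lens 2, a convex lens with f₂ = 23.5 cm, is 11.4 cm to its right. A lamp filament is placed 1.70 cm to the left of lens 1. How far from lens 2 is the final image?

Lens 1: 1/d_i1 = 1/f₁ − 1/d_o1 = 1/(5.49) − 1/(1.70) = -0.4061, so d_i1 = -2.463 cm.
The intermediate image is 2.463 cm to the left of lens 1 (virtual), which is 11.4 − (-2.463) = 13.86 cm to the left of lens 2, so d_o2 = +13.86 cm.
Lens 2: 1/d_i2 = 1/f₂ − 1/d_o2 = 1/(23.5) − 1/(13.86) = -0.02960, so d_i2 = -33.8 cm.
The final image is virtual, 33.8 cm to the left of lens 2 (overall magnification ≈ 3.5).

33.8 cm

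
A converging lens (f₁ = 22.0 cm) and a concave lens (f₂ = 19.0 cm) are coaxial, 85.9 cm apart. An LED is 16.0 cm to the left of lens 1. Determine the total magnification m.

Lens 1: 1/d_i1 = 1/(22.0) − 1/(16.0) = -0.01705, so d_i1 = -58.67 cm; m₁ = −d_i1/d_o1 = +3.667.
d_o2 = 85.9 − (-58.67) = 144.6 cm.
f₂ = −19.0 cm (diverging).
Lens 2: 1/d_i2 = 1/(-19.0) − 1/(144.6) = -0.05955, so d_i2 = -16.79 cm; m₂ = −d_i2/d_o2 = +0.1161.
m = m₁·m₂ = (+3.667)(+0.1161) = +0.426.

m = +0.426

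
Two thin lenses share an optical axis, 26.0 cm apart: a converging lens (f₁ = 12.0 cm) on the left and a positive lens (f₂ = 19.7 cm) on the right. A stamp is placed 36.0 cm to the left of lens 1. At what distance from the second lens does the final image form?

Lens 1: 1/d_i1 = 1/f₁ − 1/d_o1 = 1/(12.0) − 1/(36.0) = 0.05556, so d_i1 = 18.00 cm.
The intermediate image is 18.00 cm to the right of lens 1, which is 26.0 − (18.00) = 8.000 cm to the left of lens 2, so d_o2 = +8.000 cm.
Lens 2: 1/d_i2 = 1/f₂ − 1/d_o2 = 1/(19.7) − 1/(8.000) = -0.07424, so d_i2 = -13.5 cm.
The final image is virtual, 13.5 cm to the left of lens 2 (overall magnification ≈ -0.84).

13.5 cm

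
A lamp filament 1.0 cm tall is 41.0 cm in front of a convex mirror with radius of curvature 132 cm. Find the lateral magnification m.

m = +0.617

f = R/2 = 132/2 = 66.00 cm; for a convex mirror, f = -66.00 cm.
1/d_i = 1/f − 1/d_o = 1/(-66.00) − 1/(41.0) = -0.03954, so d_i = -25.29 cm.
m = −d_i/d_o = −(-25.29)/(41.0) = +0.617.
The image is virtual, upright and reduced, behind the mirror.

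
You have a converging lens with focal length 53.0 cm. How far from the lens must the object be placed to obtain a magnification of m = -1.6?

m = −d_i/d_o ⇒ d_i = −m·d_o.
1/f = 1/d_o + 1/d_i = 1/d_o − 1/(m·d_o) = (1 − 1/m)/d_o, so d_o = f(1 − 1/m) = (53.00)(1 − 1/(-1.6)) = 86.1 cm.

86.1 cm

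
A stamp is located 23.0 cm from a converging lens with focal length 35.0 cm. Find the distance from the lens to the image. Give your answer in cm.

Lens equation: 1/v = 1/f − 1/u = 1/(35.00) − 1/(23.0) = 0.02857 − 0.04348 = -0.01491, so v = -67.1 cm.
The image is virtual, upright and enlarged, on the same side as the object.

67.1 cm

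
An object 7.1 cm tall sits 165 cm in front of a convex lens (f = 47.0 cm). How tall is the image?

1/d_i = 1/f − 1/d_o = 1/(47.00) − 1/(165) = 0.01522, so d_i = 65.72 cm.
m = −d_i/d_o = -0.3983.
|h_i| = |m|·h_o = 0.3983 × 7.1 = 2.83 cm. The image is real, inverted and reduced, on the far side of the lens.

2.83 cm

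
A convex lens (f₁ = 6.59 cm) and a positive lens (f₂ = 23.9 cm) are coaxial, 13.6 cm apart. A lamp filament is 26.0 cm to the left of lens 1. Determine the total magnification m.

m = -0.424

Lens 1: 1/d_i1 = 1/(6.59) − 1/(26.0) = 0.1133, so d_i1 = 8.827 cm; m₁ = −d_i1/d_o1 = -0.3395.
d_o2 = 13.6 − (8.827) = 4.773 cm.
Lens 2: 1/d_i2 = 1/(23.9) − 1/(4.773) = -0.1677, so d_i2 = -5.964 cm; m₂ = −d_i2/d_o2 = +1.250.
m = m₁·m₂ = (-0.3395)(+1.250) = -0.424.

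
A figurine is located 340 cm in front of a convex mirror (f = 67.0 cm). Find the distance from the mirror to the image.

For a convex mirror, f = -67.0 cm.
Mirror equation: 1/d_i = 1/f − 1/d_o = 1/(-67.00) − 1/(340) = -0.01493 − 0.002941 = -0.01787, so d_i = -56.0 cm.
The image is virtual, upright and reduced, behind the mirror.

56.0 cm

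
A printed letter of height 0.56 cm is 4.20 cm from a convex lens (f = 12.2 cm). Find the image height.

0.854 cm

1/d_i = 1/f − 1/d_o = 1/(12.20) − 1/(4.20) = -0.1561, so d_i = -6.405 cm.
m = −d_i/d_o = +1.525.
|h_i| = |m|·h_o = 1.525 × 0.56 = 0.854 cm. The image is virtual, upright and enlarged, on the same side as the object.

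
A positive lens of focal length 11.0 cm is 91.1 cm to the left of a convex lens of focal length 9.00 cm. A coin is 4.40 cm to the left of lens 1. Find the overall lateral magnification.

Lens 1: 1/d_i1 = 1/(11.0) − 1/(4.40) = -0.1364, so d_i1 = -7.333 cm; m₁ = −d_i1/d_o1 = +1.667.
d_o2 = 91.1 − (-7.333) = 98.43 cm.
Lens 2: 1/d_i2 = 1/(9.00) − 1/(98.43) = 0.1010, so d_i2 = 9.906 cm; m₂ = −d_i2/d_o2 = -0.1006.
m = m₁·m₂ = (+1.667)(-0.1006) = -0.168.

m = -0.168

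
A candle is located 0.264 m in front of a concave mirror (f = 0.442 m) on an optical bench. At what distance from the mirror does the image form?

0.656 m

Mirror equation: 1/d_i = 1/f − 1/d_o = 1/(0.4420) − 1/(0.264) = 2.262 − 3.788 = -1.525, so d_i = -0.656 m.
The image is virtual, upright and enlarged, behind the mirror.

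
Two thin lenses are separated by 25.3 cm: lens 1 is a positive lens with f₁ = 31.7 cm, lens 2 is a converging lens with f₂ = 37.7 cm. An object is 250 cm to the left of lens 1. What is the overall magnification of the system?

Lens 1: 1/d_i1 = 1/(31.7) − 1/(250) = 0.02755, so d_i1 = 36.30 cm; m₁ = −d_i1/d_o1 = -0.1452.
d_o2 = 25.3 − (36.30) = -11.00 cm (virtual object).
Lens 2: 1/d_i2 = 1/(37.7) − 1/(-11.00) = 0.1174, so d_i2 = 8.515 cm; m₂ = −d_i2/d_o2 = +0.7741.
m = m₁·m₂ = (-0.1452)(+0.7741) = -0.112.

m = -0.112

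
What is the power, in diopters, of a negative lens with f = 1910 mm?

For a negative lens, f = −1910 mm.
f = -191 cm = -1.91 m.
P = 1/f = 1/(-1.91 m) = -0.524 D.

P = -0.524 D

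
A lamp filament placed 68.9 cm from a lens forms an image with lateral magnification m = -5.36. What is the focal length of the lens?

f = 58.1 cm (converging)

m = −d_i/d_o ⇒ d_i = −m·d_o = −(-5.36)·(68.9) = 369.3 cm.
1/f = 1/d_o + 1/d_i = 1/(68.9) + 1/(369.3) = 0.01722, so f = 58.1 cm.
Since f is positive, the lens is converging.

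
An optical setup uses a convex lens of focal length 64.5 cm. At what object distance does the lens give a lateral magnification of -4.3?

79.5 cm

m = −d_i/d_o ⇒ d_i = −m·d_o.
1/f = 1/d_o + 1/d_i = 1/d_o − 1/(m·d_o) = (1 − 1/m)/d_o, so d_o = f(1 − 1/m) = (64.50)(1 − 1/(-4.3)) = 79.5 cm.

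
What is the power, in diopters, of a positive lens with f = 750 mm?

f = 75.0 cm = 0.750 m.
P = 1/f = 1/(0.750 m) = +1.33 D.

P = +1.33 D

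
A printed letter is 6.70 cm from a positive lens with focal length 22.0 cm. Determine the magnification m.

m = +1.44

1/d_i = 1/f − 1/d_o = 1/(22.00) − 1/(6.70) = -0.1038, so d_i = -9.634 cm.
m = −d_i/d_o = −(-9.634)/(6.70) = +1.44.
The image is virtual, upright and enlarged, on the same side as the object.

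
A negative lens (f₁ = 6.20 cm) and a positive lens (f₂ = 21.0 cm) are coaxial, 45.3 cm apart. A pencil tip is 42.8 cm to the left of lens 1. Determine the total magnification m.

f₁ = −6.20 cm (diverging).
Lens 1: 1/d_i1 = 1/(-6.20) − 1/(42.8) = -0.1847, so d_i1 = -5.416 cm; m₁ = −d_i1/d_o1 = +0.1265.
d_o2 = 45.3 − (-5.416) = 50.72 cm.
Lens 2: 1/d_i2 = 1/(21.0) − 1/(50.72) = 0.02790, so d_i2 = 35.84 cm; m₂ = −d_i2/d_o2 = -0.7066.
m = m₁·m₂ = (+0.1265)(-0.7066) = -0.0894.

m = -0.0894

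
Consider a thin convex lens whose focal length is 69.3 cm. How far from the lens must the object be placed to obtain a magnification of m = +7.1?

59.5 cm

m = −d_i/d_o ⇒ d_i = −m·d_o.
1/f = 1/d_o + 1/d_i = 1/d_o − 1/(m·d_o) = (1 − 1/m)/d_o, so d_o = f(1 − 1/m) = (69.30)(1 − 1/(+7.1)) = 59.5 cm.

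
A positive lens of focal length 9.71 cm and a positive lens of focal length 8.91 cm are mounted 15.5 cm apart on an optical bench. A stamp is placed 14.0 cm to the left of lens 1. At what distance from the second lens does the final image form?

5.75 cm

Lens 1: 1/d_i1 = 1/f₁ − 1/d_o1 = 1/(9.71) − 1/(14.0) = 0.03156, so d_i1 = 31.69 cm.
The intermediate image is 31.69 cm to the right of lens 1, which lies 16.19 cm to the right of lens 2 — a virtual object — so d_o2 = −16.19 cm.
Lens 2: 1/d_i2 = 1/f₂ − 1/d_o2 = 1/(8.91) − 1/(-16.19) = 0.1740, so d_i2 = 5.75 cm.
The final image is real, 5.75 cm to the right of lens 2 (overall magnification ≈ -0.80).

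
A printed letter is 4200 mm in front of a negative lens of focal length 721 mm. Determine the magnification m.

m = +0.147

For a negative lens, f = -721 mm.
1/d_i = 1/f − 1/d_o = 1/(-721.0) − 1/(4200) = -0.001625, so d_i = -615.4 mm.
m = −d_i/d_o = −(-615.4)/(4200) = +0.147.
The image is virtual, upright and reduced, on the same side as the object.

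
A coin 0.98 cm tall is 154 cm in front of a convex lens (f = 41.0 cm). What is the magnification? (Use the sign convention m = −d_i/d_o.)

1/d_i = 1/f − 1/d_o = 1/(41.00) − 1/(154) = 0.01790, so d_i = 55.88 cm.
m = −d_i/d_o = −(55.88)/(154) = -0.363.
The image is real, inverted and reduced, on the far side of the lens.

m = -0.363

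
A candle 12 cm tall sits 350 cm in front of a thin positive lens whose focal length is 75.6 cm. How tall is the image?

1/d_i = 1/f − 1/d_o = 1/(75.60) − 1/(350) = 0.01037, so d_i = 96.43 cm.
m = −d_i/d_o = -0.2755.
|h_i| = |m|·h_o = 0.2755 × 12 = 3.31 cm. The image is real, inverted and reduced, on the far side of the lens.

3.31 cm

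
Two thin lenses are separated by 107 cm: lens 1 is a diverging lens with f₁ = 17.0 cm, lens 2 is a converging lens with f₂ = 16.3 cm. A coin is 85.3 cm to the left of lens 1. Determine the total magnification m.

f₁ = −17.0 cm (diverging).
Lens 1: 1/d_i1 = 1/(-17.0) − 1/(85.3) = -0.07055, so d_i1 = -14.17 cm; m₁ = −d_i1/d_o1 = +0.1661.
d_o2 = 107 − (-14.17) = 121.2 cm.
Lens 2: 1/d_i2 = 1/(16.3) − 1/(121.2) = 0.05310, so d_i2 = 18.83 cm; m₂ = −d_i2/d_o2 = -0.1554.
m = m₁·m₂ = (+0.1661)(-0.1554) = -0.0258.

m = -0.0258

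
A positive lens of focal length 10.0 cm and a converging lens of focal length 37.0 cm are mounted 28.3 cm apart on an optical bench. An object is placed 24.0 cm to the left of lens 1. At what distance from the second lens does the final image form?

16.0 cm

Lens 1: 1/d_i1 = 1/f₁ − 1/d_o1 = 1/(10.0) − 1/(24.0) = 0.05833, so d_i1 = 17.14 cm.
The intermediate image is 17.14 cm to the right of lens 1, which is 28.3 − (17.14) = 11.16 cm to the left of lens 2, so d_o2 = +11.16 cm.
Lens 2: 1/d_i2 = 1/f₂ − 1/d_o2 = 1/(37.0) − 1/(11.16) = -0.06258, so d_i2 = -16.0 cm.
The final image is virtual, 16.0 cm to the left of lens 2 (overall magnification ≈ -1.0).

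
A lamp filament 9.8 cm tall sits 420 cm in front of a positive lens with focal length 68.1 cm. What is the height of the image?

1/d_i = 1/f − 1/d_o = 1/(68.10) − 1/(420) = 0.01230, so d_i = 81.28 cm.
m = −d_i/d_o = -0.1935.
|h_i| = |m|·h_o = 0.1935 × 9.8 = 1.90 cm. The image is real, inverted and reduced, on the far side of the lens.

1.90 cm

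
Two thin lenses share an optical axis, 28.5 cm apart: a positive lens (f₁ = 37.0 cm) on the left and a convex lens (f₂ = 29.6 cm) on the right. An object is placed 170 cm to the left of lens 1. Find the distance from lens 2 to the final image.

11.5 cm

Lens 1: 1/d_i1 = 1/f₁ − 1/d_o1 = 1/(37.0) − 1/(170) = 0.02114, so d_i1 = 47.29 cm.
The intermediate image is 47.29 cm to the right of lens 1, which lies 18.79 cm to the right of lens 2 — a virtual object — so d_o2 = −18.79 cm.
Lens 2: 1/d_i2 = 1/f₂ − 1/d_o2 = 1/(29.6) − 1/(-18.79) = 0.08700, so d_i2 = 11.5 cm.
The final image is real, 11.5 cm to the right of lens 2 (overall magnification ≈ -0.17).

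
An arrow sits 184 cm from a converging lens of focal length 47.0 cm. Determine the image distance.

63.1 cm

Lens equation: 1/d_i = 1/f − 1/d_o = 1/(47.00) − 1/(184) = 0.02128 − 0.005435 = 0.01584, so d_i = 63.1 cm.
The image is real, inverted and reduced, on the far side of the lens.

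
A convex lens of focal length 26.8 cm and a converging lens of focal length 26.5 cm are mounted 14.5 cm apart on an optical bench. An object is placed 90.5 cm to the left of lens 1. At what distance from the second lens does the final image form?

12.5 cm

Lens 1: 1/d_i1 = 1/f₁ − 1/d_o1 = 1/(26.8) − 1/(90.5) = 0.02626, so d_i1 = 38.08 cm.
The intermediate image is 38.08 cm to the right of lens 1, which lies 23.58 cm to the right of lens 2 — a virtual object — so d_o2 = −23.58 cm.
Lens 2: 1/d_i2 = 1/f₂ − 1/d_o2 = 1/(26.5) − 1/(-23.58) = 0.08014, so d_i2 = 12.5 cm.
The final image is real, 12.5 cm to the right of lens 2 (overall magnification ≈ -0.22).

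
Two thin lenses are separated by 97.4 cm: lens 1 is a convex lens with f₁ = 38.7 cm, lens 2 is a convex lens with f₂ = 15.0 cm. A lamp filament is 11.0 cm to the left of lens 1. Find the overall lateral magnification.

Lens 1: 1/d_i1 = 1/(38.7) − 1/(11.0) = -0.06507, so d_i1 = -15.37 cm; m₁ = −d_i1/d_o1 = +1.397.
d_o2 = 97.4 − (-15.37) = 112.8 cm.
Lens 2: 1/d_i2 = 1/(15.0) − 1/(112.8) = 0.05780, so d_i2 = 17.30 cm; m₂ = −d_i2/d_o2 = -0.1534.
m = m₁·m₂ = (+1.397)(-0.1534) = -0.214.

m = -0.214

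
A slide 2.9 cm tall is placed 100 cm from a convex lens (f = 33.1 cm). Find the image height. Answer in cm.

1/d_i = 1/f − 1/d_o = 1/(33.10) − 1/(100) = 0.02021, so d_i = 49.48 cm.
m = −d_i/d_o = -0.4948.
|h_i| = |m|·h_o = 0.4948 × 2.9 = 1.43 cm. The image is real, inverted and reduced, on the far side of the lens.

1.43 cm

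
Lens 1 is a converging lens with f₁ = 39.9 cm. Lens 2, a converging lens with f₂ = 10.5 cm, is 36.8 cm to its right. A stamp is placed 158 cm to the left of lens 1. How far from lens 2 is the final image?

6.43 cm

Lens 1: 1/d_i1 = 1/f₁ − 1/d_o1 = 1/(39.9) − 1/(158) = 0.01873, so d_i1 = 53.38 cm.
The intermediate image is 53.38 cm to the right of lens 1, which lies 16.58 cm to the right of lens 2 — a virtual object — so d_o2 = −16.58 cm.
Lens 2: 1/d_i2 = 1/f₂ − 1/d_o2 = 1/(10.5) − 1/(-16.58) = 0.1556, so d_i2 = 6.43 cm.
The final image is real, 6.43 cm to the right of lens 2 (overall magnification ≈ -0.13).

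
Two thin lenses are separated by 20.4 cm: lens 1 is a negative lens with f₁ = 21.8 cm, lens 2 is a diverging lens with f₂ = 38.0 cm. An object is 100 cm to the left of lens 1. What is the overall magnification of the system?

m = +0.0891

f₁ = −21.8 cm (diverging).
Lens 1: 1/d_i1 = 1/(-21.8) − 1/(100) = -0.05587, so d_i1 = -17.90 cm; m₁ = −d_i1/d_o1 = +0.1790.
d_o2 = 20.4 − (-17.90) = 38.30 cm.
f₂ = −38.0 cm (diverging).
Lens 2: 1/d_i2 = 1/(-38.0) − 1/(38.30) = -0.05243, so d_i2 = -19.07 cm; m₂ = −d_i2/d_o2 = +0.4980.
m = m₁·m₂ = (+0.1790)(+0.4980) = +0.0891.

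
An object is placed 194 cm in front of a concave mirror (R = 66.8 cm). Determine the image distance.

f = R/2 = 66.8/2 = 33.40 cm.
Mirror equation: 1/d_i = 1/f − 1/d_o = 1/(33.40) − 1/(194) = 0.02994 − 0.005155 = 0.02479, so d_i = 40.3 cm.
The image is real, inverted and reduced, in front of the mirror.

40.3 cm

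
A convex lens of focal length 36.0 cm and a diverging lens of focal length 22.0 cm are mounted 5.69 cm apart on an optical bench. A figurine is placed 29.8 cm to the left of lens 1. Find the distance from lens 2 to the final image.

19.6 cm

Lens 1: 1/d_i1 = 1/f₁ − 1/d_o1 = 1/(36.0) − 1/(29.8) = -0.005779, so d_i1 = -173.0 cm.
The intermediate image is 173.0 cm to the left of lens 1 (virtual), which is 5.69 − (-173.0) = 178.7 cm to the left of lens 2, so d_o2 = +178.7 cm.
Lens 2 is diverging, so f₂ = −22.0 cm.
Lens 2: 1/d_i2 = 1/f₂ − 1/d_o2 = 1/(-22.0) − 1/(178.7) = -0.05105, so d_i2 = -19.6 cm.
The final image is virtual, 19.6 cm to the left of lens 2 (overall magnification ≈ 0.64).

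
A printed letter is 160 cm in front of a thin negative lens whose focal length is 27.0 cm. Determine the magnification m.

For a negative lens, f = -27.0 cm.
1/d_i = 1/f − 1/d_o = 1/(-27.00) − 1/(160) = -0.04329, so d_i = -23.10 cm.
m = −d_i/d_o = −(-23.10)/(160) = +0.144.
The image is virtual, upright and reduced, on the same side as the object.

m = +0.144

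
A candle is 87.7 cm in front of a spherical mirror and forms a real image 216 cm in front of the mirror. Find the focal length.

Real image ⇒ d_i = +216 cm.
1/f = 1/d_o + 1/d_i = 1/(87.7) + 1/(216) = 0.01603, so f = 62.4 cm.
Since f is positive, the spherical mirror is concave.

f = 62.4 cm (concave)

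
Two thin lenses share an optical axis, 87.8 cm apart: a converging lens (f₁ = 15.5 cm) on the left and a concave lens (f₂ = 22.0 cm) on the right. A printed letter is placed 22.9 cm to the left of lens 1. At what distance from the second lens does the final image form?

Lens 1: 1/d_i1 = 1/f₁ − 1/d_o1 = 1/(15.5) − 1/(22.9) = 0.02085, so d_i1 = 47.97 cm.
The intermediate image is 47.97 cm to the right of lens 1, which is 87.8 − (47.97) = 39.83 cm to the left of lens 2, so d_o2 = +39.83 cm.
Lens 2 is diverging, so f₂ = −22.0 cm.
Lens 2: 1/d_i2 = 1/f₂ − 1/d_o2 = 1/(-22.0) − 1/(39.83) = -0.07056, so d_i2 = -14.2 cm.
The final image is virtual, 14.2 cm to the left of lens 2 (overall magnification ≈ -0.75).

14.2 cm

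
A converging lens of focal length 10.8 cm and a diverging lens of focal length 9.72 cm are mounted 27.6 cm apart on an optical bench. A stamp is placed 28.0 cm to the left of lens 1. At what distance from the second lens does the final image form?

4.93 cm

Lens 1: 1/d_i1 = 1/f₁ − 1/d_o1 = 1/(10.8) − 1/(28.0) = 0.05688, so d_i1 = 17.58 cm.
The intermediate image is 17.58 cm to the right of lens 1, which is 27.6 − (17.58) = 10.02 cm to the left of lens 2, so d_o2 = +10.02 cm.
Lens 2 is diverging, so f₂ = −9.72 cm.
Lens 2: 1/d_i2 = 1/f₂ − 1/d_o2 = 1/(-9.72) − 1/(10.02) = -0.2027, so d_i2 = -4.93 cm.
The final image is virtual, 4.93 cm to the left of lens 2 (overall magnification ≈ -0.31).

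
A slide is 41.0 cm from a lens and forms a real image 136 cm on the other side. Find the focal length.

f = 31.5 cm (converging)

Real image ⇒ d_i = +136 cm.
1/f = 1/d_o + 1/d_i = 1/(41.0) + 1/(136) = 0.03174, so f = 31.5 cm.
Since f is positive, the lens is converging.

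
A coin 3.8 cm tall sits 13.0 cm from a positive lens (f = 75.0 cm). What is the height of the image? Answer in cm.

4.60 cm

1/d_i = 1/f − 1/d_o = 1/(75.00) − 1/(13.0) = -0.06359, so d_i = -15.73 cm.
m = −d_i/d_o = +1.210.
|h_i| = |m|·h_o = 1.210 × 3.8 = 4.60 cm. The image is virtual, upright and enlarged, on the same side as the object.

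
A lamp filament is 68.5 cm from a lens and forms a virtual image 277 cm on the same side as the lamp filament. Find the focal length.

f = 91.0 cm (converging)

Virtual image ⇒ d_i = −277 cm.
1/f = 1/d_o + 1/d_i = 1/(68.5) + 1/(-277) = 0.01099, so f = 91.0 cm.
Since f is positive, the lens is converging.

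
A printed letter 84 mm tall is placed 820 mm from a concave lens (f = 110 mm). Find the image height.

9.94 mm

For a concave lens, f = -110 mm.
1/d_i = 1/f − 1/d_o = 1/(-110.0) − 1/(820) = -0.01031, so d_i = -96.99 mm.
m = −d_i/d_o = +0.1183.
|h_i| = |m|·h_o = 0.1183 × 84 = 9.94 mm. The image is virtual, upright and reduced, on the same side as the object.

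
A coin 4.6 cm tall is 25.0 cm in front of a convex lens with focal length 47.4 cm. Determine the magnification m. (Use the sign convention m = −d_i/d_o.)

m = +2.12

1/d_i = 1/f − 1/d_o = 1/(47.40) − 1/(25.0) = -0.01890, so d_i = -52.90 cm.
m = −d_i/d_o = −(-52.90)/(25.0) = +2.12.
The image is virtual, upright and enlarged, on the same side as the object.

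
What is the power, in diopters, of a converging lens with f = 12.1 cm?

f = 12.1 cm = 0.121 m.
P = 1/f = 1/(0.121 m) = +8.26 D.

P = +8.26 D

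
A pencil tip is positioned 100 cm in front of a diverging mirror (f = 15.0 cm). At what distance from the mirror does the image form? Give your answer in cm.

13.0 cm

For a diverging mirror, f = -15.0 cm.
Mirror equation: 1/s_i = 1/f − 1/s_o = 1/(-15.00) − 1/(100) = -0.06667 − 0.01000 = -0.07667, so s_i = -13.0 cm.
The image is virtual, upright and reduced, behind the mirror.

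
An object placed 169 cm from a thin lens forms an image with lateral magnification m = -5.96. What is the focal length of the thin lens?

m = −d_i/d_o ⇒ d_i = −m·d_o = −(-5.96)·(169) = 1007 cm.
1/f = 1/d_o + 1/d_i = 1/(169) + 1/(1007) = 0.006910, so f = 145 cm.
Since f is positive, the thin lens is converging.

f = 145 cm (converging)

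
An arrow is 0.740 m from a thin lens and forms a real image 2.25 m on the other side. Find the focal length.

Real image ⇒ d_i = +2.25 m.
1/f = 1/d_o + 1/d_i = 1/(0.740) + 1/(2.25) = 1.796, so f = 0.557 m.
Since f is positive, the thin lens is converging.

f = 0.557 m (converging)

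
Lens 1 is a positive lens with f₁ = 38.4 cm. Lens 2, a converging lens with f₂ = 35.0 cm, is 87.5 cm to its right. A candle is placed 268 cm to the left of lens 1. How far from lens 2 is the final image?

Lens 1: 1/d_i1 = 1/f₁ − 1/d_o1 = 1/(38.4) − 1/(268) = 0.02231, so d_i1 = 44.82 cm.
The intermediate image is 44.82 cm to the right of lens 1, which is 87.5 − (44.82) = 42.68 cm to the left of lens 2, so d_o2 = +42.68 cm.
Lens 2: 1/d_i2 = 1/f₂ − 1/d_o2 = 1/(35.0) − 1/(42.68) = 0.005141, so d_i2 = 195 cm.
The final image is real, 195 cm to the right of lens 2 (overall magnification ≈ 0.76).

195 cm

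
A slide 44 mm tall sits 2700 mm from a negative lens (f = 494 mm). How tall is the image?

6.81 mm

For a negative lens, f = -494 mm.
1/d_i = 1/f − 1/d_o = 1/(-494.0) − 1/(2700) = -0.002395, so d_i = -417.6 mm.
m = −d_i/d_o = +0.1547.
|h_i| = |m|·h_o = 0.1547 × 44 = 6.81 mm. The image is virtual, upright and reduced, on the same side as the object.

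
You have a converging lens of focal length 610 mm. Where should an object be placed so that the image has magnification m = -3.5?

m = −d_i/d_o ⇒ d_i = −m·d_o.
1/f = 1/d_o + 1/d_i = 1/d_o − 1/(m·d_o) = (1 − 1/m)/d_o, so d_o = f(1 − 1/m) = (610.0)(1 − 1/(-3.5)) = 784 mm.

784 mm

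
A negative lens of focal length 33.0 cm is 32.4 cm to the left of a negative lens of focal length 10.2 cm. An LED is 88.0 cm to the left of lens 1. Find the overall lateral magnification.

f₁ = −33.0 cm (diverging).
Lens 1: 1/d_i1 = 1/(-33.0) − 1/(88.0) = -0.04167, so d_i1 = -24.00 cm; m₁ = −d_i1/d_o1 = +0.2727.
d_o2 = 32.4 − (-24.00) = 56.40 cm.
f₂ = −10.2 cm (diverging).
Lens 2: 1/d_i2 = 1/(-10.2) − 1/(56.40) = -0.1158, so d_i2 = -8.638 cm; m₂ = −d_i2/d_o2 = +0.1532.
m = m₁·m₂ = (+0.2727)(+0.1532) = +0.0418.

m = +0.0418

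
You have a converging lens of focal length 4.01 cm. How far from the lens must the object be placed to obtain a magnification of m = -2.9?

5.39 cm

m = −d_i/d_o ⇒ d_i = −m·d_o.
1/f = 1/d_o + 1/d_i = 1/d_o − 1/(m·d_o) = (1 − 1/m)/d_o, so d_o = f(1 − 1/m) = (4.010)(1 − 1/(-2.9)) = 5.39 cm.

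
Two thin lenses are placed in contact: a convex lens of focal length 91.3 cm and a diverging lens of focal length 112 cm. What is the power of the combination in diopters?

P = +0.202 D

P₁ = 1/f₁ = 1/(0.913 m) = +1.095 D; P₂ = 1/f₂ = 1/(-1.12 m) = -0.8929 D.
For thin lenses in contact, P = P₁ + P₂ = (+1.095) + (-0.8929) = +0.202 D.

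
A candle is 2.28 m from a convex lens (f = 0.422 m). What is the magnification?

1/d_i = 1/f − 1/d_o = 1/(0.4220) − 1/(2.28) = 1.931, so d_i = 0.5178 m.
m = −d_i/d_o = −(0.5178)/(2.28) = -0.227.
The image is real, inverted and reduced, on the far side of the lens.

m = -0.227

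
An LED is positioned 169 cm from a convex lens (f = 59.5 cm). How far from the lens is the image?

91.8 cm

Thin-lens equation: 1/s_i = 1/f − 1/s_o = 1/(59.50) − 1/(169) = 0.01681 − 0.005917 = 0.01089, so s_i = 91.8 cm.
The image is real, inverted and reduced, on the far side of the lens.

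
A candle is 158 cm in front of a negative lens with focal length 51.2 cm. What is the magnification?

For a negative lens, f = -51.2 cm.
1/d_i = 1/f − 1/d_o = 1/(-51.20) − 1/(158) = -0.02586, so d_i = -38.67 cm.
m = −d_i/d_o = −(-38.67)/(158) = +0.245.
The image is virtual, upright and reduced, on the same side as the object.

m = +0.245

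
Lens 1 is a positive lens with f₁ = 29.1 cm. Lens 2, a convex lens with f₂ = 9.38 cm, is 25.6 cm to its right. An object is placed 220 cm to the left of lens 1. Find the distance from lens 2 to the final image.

Lens 1: 1/d_i1 = 1/f₁ − 1/d_o1 = 1/(29.1) − 1/(220) = 0.02982, so d_i1 = 33.54 cm.
The intermediate image is 33.54 cm to the right of lens 1, which lies 7.940 cm to the right of lens 2 — a virtual object — so d_o2 = −7.940 cm.
Lens 2: 1/d_i2 = 1/f₂ − 1/d_o2 = 1/(9.38) − 1/(-7.940) = 0.2326, so d_i2 = 4.30 cm.
The final image is real, 4.30 cm to the right of lens 2 (overall magnification ≈ -0.083).

4.30 cm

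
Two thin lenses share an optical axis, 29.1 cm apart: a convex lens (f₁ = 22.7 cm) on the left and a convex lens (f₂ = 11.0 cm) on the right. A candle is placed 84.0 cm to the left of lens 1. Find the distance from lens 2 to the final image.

1.70 cm

Lens 1: 1/d_i1 = 1/f₁ − 1/d_o1 = 1/(22.7) − 1/(84.0) = 0.03215, so d_i1 = 31.11 cm.
The intermediate image is 31.11 cm to the right of lens 1, which lies 2.010 cm to the right of lens 2 — a virtual object — so d_o2 = −2.010 cm.
Lens 2: 1/d_i2 = 1/f₂ − 1/d_o2 = 1/(11.0) − 1/(-2.010) = 0.5884, so d_i2 = 1.70 cm.
The final image is real, 1.70 cm to the right of lens 2 (overall magnification ≈ -0.31).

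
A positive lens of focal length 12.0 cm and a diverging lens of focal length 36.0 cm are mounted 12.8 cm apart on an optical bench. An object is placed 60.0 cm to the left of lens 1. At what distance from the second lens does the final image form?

Lens 1: 1/d_i1 = 1/f₁ − 1/d_o1 = 1/(12.0) − 1/(60.0) = 0.06667, so d_i1 = 15.00 cm.
The intermediate image is 15.00 cm to the right of lens 1, which lies 2.200 cm to the right of lens 2 — a virtual object — so d_o2 = −2.200 cm.
Lens 2 is diverging, so f₂ = −36.0 cm.
Lens 2: 1/d_i2 = 1/f₂ − 1/d_o2 = 1/(-36.0) − 1/(-2.200) = 0.4268, so d_i2 = 2.34 cm.
The final image is real, 2.34 cm to the right of lens 2 (overall magnification ≈ -0.27).

2.34 cm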